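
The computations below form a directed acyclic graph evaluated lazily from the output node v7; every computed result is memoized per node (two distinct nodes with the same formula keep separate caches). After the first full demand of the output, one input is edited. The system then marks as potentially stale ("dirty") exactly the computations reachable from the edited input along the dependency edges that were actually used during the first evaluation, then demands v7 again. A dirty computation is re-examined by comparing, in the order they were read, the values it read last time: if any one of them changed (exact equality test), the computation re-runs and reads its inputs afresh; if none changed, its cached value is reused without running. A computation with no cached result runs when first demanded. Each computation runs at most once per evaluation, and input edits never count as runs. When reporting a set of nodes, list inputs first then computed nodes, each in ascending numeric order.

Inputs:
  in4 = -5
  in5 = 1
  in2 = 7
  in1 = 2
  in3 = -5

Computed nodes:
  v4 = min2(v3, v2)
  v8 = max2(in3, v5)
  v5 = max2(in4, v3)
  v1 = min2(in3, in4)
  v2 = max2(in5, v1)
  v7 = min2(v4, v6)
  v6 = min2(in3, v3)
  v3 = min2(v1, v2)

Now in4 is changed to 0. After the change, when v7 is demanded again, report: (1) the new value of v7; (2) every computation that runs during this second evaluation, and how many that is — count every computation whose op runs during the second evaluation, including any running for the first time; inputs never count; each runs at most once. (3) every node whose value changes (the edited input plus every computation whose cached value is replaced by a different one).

Demanding v7 again yields -5.
1 computations run: v1.
The nodes whose values change: in4.
Note the absorption at v1: it re-runs yet its value is the same, leaving the output's value untouched.

First demand of the output computes:
  v1 = min2(-5, -5) = -5
  v2 = max2(1, -5) = 1
  v3 = min2(-5, 1) = -5
  v4 = min2(-5, 1) = -5
  v6 = min2(-5, -5) = -5
  v7 = min2(-5, -5) = -5

After the edit, cleaning proceeds:
  v1: a read changed (in4 -5->0) — executes, giving -5 — identical to its old value.
  v2: dirty, but its reads are unchanged (in5 unchanged, v1 unchanged); cached 1 stands.
  v3: dirty, but its reads are unchanged (v1 unchanged, v2 unchanged); cached -5 stands.
  v4: dirty, but its reads are unchanged (v3 unchanged, v2 unchanged); cached -5 stands.
  v6: dirty, but its reads are unchanged (in3 unchanged, v3 unchanged); cached -5 stands.
  v7: dirty, but its reads are unchanged (v4 unchanged, v6 unchanged); cached -5 stands.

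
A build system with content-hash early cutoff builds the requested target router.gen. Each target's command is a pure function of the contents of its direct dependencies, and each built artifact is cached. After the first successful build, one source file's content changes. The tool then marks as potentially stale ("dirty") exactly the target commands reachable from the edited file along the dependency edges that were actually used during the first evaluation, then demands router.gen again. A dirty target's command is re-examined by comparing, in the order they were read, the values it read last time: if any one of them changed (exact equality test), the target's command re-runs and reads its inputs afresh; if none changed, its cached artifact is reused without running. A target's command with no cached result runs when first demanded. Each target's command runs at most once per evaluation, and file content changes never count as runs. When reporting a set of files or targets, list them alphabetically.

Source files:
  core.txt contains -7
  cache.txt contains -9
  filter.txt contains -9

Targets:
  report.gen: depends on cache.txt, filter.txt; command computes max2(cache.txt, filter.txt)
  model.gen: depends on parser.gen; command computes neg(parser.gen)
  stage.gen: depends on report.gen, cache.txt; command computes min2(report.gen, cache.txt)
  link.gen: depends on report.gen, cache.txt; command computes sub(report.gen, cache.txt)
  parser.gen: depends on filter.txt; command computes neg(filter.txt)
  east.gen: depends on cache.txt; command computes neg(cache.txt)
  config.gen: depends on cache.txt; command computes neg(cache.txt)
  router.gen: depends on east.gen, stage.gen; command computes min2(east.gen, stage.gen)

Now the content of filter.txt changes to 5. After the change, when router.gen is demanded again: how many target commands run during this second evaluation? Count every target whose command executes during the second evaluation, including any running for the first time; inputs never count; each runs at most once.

Target commands that run: report.gen, stage.gen — 2 in total.
Key observation: the change is absorbed at stage.gen — it re-runs but produces the same value, and the output's value is unchanged.

First evaluation (everything demanded from the output):
  east.gen = neg(-9) = 9
  report.gen = max2(-9, -9) = -9
  stage.gen = min2(-9, -9) = -9
  router.gen = min2(9, -9) = -9

Propagation after the edit:
  report.gen: runs — filter.txt -9->5; result 5.
  stage.gen: runs — report.gen -9->5; result -9 (same value as before).
  router.gen: checked — values it read are unchanged (east.gen unchanged, stage.gen unchanged); reused cached -9 without running.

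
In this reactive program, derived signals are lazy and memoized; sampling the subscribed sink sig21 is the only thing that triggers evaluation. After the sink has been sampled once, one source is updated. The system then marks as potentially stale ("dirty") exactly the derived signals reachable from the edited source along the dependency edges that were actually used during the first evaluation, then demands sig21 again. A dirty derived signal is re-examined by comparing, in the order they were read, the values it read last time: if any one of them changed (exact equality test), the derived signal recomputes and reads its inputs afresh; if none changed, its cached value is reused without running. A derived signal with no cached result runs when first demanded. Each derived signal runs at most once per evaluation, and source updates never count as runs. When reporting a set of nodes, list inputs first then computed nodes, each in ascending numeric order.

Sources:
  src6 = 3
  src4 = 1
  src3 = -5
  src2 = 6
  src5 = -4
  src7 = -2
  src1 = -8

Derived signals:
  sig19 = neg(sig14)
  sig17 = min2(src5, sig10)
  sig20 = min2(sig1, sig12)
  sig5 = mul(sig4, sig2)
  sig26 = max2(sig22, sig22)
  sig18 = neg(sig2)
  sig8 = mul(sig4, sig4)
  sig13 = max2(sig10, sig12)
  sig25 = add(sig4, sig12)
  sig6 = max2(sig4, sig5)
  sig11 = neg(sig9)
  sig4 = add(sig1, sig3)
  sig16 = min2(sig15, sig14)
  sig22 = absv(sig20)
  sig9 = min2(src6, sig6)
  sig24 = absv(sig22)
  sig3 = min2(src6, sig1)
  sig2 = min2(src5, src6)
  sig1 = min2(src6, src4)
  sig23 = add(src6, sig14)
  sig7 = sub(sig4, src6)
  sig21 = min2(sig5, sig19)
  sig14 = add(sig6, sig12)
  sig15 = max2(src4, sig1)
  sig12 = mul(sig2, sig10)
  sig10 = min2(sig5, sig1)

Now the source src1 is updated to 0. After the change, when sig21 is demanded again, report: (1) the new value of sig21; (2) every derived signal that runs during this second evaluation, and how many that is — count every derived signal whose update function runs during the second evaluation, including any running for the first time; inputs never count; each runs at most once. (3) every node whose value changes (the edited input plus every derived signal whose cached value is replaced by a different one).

Demanding sig21 again yields -34.
0 derived signals run: none.
The nodes whose values change: src1.
Note the shortcut — nothing in the graph depends on src1 at all, so no recomputation happens.

First demand of the output computes:
  sig1 = min2(3, 1) = 1
  sig2 = min2(-4, 3) = -4
  sig3 = min2(3, 1) = 1
  sig4 = add(1, 1) = 2
  sig5 = mul(2, -4) = -8
  sig6 = max2(2, -8) = 2
  sig10 = min2(-8, 1) = -8
  sig12 = mul(-4, -8) = 32
  sig14 = add(2, 32) = 34
  sig19 = neg(34) = -34
  sig21 = min2(-8, -34) = -34

After the edit, cleaning proceeds:
  no node depends on src1 at all; the second demand re-runs nothing.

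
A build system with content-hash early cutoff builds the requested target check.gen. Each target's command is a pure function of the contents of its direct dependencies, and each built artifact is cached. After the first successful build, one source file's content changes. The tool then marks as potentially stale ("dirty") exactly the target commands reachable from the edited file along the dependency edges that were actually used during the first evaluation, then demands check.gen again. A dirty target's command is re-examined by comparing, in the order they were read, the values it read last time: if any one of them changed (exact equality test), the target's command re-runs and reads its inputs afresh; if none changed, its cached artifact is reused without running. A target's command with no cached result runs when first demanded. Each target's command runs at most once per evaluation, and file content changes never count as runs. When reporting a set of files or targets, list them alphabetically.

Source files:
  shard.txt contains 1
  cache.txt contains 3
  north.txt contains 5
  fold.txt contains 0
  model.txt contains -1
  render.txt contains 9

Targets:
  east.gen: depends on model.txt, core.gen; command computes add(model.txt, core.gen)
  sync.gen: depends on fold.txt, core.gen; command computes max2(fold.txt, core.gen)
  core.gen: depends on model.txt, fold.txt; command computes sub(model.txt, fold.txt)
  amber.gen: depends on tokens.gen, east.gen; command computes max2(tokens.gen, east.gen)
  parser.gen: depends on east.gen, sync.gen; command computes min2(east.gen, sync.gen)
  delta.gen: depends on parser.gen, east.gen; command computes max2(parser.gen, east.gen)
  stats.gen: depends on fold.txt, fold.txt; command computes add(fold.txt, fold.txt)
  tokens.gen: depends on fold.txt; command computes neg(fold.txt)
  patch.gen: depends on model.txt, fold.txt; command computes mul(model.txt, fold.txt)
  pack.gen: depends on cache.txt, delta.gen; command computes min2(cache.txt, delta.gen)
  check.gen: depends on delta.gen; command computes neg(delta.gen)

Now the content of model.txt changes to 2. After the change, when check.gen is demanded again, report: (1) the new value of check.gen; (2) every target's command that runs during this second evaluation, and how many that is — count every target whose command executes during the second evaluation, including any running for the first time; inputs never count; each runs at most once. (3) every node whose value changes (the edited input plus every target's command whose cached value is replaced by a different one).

New value of check.gen: -4.
Target commands that run: check.gen, core.gen, delta.gen, east.gen, parser.gen, sync.gen — 6 in total.
Values that change: check.gen, core.gen, delta.gen, east.gen, model.txt, parser.gen, sync.gen.

First evaluation (everything demanded from the output):
  core.gen = sub(-1, 0) = -1
  east.gen = add(-1, -1) = -2
  sync.gen = max2(0, -1) = 0
  parser.gen = min2(-2, 0) = -2
  delta.gen = max2(-2, -2) = -2
  check.gen = neg(-2) = 2

Propagation after the edit:
  core.gen: runs — model.txt -1->2; result 2.
  east.gen: runs — model.txt -1->2; core.gen -1->2; result 4.
  sync.gen: runs — core.gen -1->2; result 2.
  parser.gen: runs — east.gen -2->4; sync.gen 0->2; result 2.
  delta.gen: runs — parser.gen -2->2; east.gen -2->4; result 4.
  check.gen: runs — delta.gen -2->4; result -4.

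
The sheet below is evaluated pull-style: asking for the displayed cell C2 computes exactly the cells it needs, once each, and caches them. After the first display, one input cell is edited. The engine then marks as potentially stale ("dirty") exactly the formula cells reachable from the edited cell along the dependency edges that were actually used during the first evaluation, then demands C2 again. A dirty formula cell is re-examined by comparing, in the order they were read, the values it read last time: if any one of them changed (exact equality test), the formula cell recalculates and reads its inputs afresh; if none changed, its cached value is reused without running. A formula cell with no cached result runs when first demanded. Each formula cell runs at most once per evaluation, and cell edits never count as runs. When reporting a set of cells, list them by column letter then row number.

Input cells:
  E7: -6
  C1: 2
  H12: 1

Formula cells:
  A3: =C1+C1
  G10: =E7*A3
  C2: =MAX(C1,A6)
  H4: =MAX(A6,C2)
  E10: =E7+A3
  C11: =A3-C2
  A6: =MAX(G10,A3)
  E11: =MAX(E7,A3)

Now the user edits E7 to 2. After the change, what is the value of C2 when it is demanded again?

First demand of the output computes:
  A3 = 2 + 2 = 4
  G10 = -6 * 4 = -24
  A6 = MAX(-24, 4) = 4
  C2 = MAX(2, 4) = 4

After the edit, cleaning proceeds:
  G10: a read changed (E7 -6->2) — executes, giving 8.
  A6: a read changed (G10 -24->8) — executes, giving 8.
  C2: a read changed (A6 4->8) — executes, giving 8.

Demanding C2 again yields 8.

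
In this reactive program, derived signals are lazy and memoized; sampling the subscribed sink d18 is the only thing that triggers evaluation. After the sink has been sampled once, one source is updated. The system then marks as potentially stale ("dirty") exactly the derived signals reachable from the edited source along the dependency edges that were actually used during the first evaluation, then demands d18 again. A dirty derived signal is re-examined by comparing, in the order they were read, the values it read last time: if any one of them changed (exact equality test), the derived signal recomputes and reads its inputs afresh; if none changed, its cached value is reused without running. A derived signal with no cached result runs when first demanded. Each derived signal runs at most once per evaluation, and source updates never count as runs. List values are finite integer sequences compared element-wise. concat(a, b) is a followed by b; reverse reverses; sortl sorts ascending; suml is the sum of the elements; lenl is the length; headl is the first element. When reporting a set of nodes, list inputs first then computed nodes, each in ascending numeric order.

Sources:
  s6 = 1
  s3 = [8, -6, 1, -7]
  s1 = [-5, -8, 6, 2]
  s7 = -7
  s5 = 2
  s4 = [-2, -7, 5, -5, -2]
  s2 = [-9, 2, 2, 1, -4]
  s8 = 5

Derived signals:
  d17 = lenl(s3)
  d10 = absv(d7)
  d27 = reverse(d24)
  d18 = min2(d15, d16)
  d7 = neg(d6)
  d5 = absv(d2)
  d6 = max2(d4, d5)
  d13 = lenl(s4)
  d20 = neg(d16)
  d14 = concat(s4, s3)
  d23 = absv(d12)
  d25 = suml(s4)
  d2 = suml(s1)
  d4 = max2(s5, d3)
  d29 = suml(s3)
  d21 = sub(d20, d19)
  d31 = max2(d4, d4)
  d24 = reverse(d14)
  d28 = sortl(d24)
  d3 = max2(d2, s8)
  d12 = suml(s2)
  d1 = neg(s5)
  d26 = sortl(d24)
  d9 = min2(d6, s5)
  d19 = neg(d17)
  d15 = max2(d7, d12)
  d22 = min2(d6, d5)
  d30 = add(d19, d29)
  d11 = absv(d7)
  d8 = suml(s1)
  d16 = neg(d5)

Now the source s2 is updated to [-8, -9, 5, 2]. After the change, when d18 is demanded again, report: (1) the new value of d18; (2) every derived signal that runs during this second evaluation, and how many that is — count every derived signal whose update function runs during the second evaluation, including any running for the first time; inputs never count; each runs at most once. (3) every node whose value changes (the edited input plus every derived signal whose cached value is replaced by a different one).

First demand of the output computes:
  d2 = suml([-5, -8, 6, 2]) = -5
  d3 = max2(-5, 5) = 5
  d4 = max2(2, 5) = 5
  d5 = absv(-5) = 5
  d6 = max2(5, 5) = 5
  d7 = neg(5) = -5
  d12 = suml([-9, 2, 2, 1, -4]) = -8
  d15 = max2(-5, -8) = -5
  d16 = neg(5) = -5
  d18 = min2(-5, -5) = -5

After the edit, cleaning proceeds:
  d12: a read changed (s2 [-9, 2, 2, 1, -4]->[-8, -9, 5, 2]) — executes, giving -10.
  d15: a read changed (d12 -8->-10) — executes, giving -5 — identical to its old value.
  d18: dirty, but its reads are unchanged (d15 unchanged, d16 unchanged); cached -5 stands.

Note the absorption at d15: it re-runs yet its value is the same, leaving the output's value untouched.

Demanding d18 again yields -5.
2 derived signals run: d12, d15.
The nodes whose values change: s2, d12.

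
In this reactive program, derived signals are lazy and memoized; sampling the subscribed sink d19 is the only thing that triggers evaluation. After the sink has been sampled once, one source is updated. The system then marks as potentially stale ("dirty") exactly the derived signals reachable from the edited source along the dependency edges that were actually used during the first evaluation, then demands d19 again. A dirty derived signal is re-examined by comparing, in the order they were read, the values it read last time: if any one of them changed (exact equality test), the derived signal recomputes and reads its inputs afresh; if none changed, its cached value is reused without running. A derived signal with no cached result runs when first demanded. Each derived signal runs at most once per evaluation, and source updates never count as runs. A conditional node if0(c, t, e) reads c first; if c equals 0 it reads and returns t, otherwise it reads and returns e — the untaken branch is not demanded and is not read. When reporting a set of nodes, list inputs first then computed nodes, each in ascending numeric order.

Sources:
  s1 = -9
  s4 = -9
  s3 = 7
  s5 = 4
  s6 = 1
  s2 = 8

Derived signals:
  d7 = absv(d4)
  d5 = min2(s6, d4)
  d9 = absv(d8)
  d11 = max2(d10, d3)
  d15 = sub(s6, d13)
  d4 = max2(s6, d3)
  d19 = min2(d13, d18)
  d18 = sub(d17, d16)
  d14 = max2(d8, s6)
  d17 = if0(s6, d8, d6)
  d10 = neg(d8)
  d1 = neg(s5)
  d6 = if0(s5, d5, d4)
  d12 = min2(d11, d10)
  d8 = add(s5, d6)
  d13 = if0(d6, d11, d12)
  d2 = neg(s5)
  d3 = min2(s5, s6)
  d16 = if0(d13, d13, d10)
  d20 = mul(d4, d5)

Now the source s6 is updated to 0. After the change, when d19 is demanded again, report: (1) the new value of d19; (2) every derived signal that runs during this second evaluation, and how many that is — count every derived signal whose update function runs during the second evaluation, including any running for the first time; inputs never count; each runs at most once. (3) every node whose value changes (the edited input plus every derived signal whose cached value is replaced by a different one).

First demand of the output computes:
  d3 = min2(4, 1) = 1
  d4 = max2(1, 1) = 1
  d6 = if0(s5=4 -> else branch d4) = 1
  d8 = add(4, 1) = 5
  d10 = neg(5) = -5
  d11 = max2(-5, 1) = 1
  d12 = min2(1, -5) = -5
  d13 = if0(d6=1 -> else branch d12) = -5
  d16 = if0(d13=-5 -> else branch d10) = -5
  d17 = if0(s6=1 -> else branch d6) = 1
  d18 = sub(1, -5) = 6
  d19 = min2(-5, 6) = -5

After the edit, cleaning proceeds:
  d3: a read changed (s6 1->0) — executes, giving 0.
  d4: a read changed (s6 1->0; d3 1->0) — executes, giving 0.
  d6: a read changed (d4 1->0) — executes, giving 0.
  d8: a read changed (d6 1->0) — executes, giving 4.
  d10: a read changed (d8 5->4) — executes, giving -4.
  d11: a read changed (d10 -5->-4; d3 1->0) — executes, giving 0.
  d12: stays stale; no demand reaches it after the flip.
  d13: a read changed (d6 1->0) — executes, giving 0.
  d16: a read changed (d13 -5->0; d10 -5->-4) — executes, giving 0.
  d17: a read changed (s6 1->0; d6 1->0) — executes, giving 4.
  d18: a read changed (d17 1->4; d16 -5->0) — executes, giving 4.
  d19: a read changed (d13 -5->0; d18 6->4) — executes, giving 0.

Note the branch switch — demand abandons d12, which is never re-examined.

Demanding d19 again yields 0.
11 derived signals run: d3, d4, d6, d8, d10, d11, d13, d16, d17, d18, d19.
The nodes whose values change: s6, d3, d4, d6, d8, d10, d11, d13, d16, d17, d18, d19.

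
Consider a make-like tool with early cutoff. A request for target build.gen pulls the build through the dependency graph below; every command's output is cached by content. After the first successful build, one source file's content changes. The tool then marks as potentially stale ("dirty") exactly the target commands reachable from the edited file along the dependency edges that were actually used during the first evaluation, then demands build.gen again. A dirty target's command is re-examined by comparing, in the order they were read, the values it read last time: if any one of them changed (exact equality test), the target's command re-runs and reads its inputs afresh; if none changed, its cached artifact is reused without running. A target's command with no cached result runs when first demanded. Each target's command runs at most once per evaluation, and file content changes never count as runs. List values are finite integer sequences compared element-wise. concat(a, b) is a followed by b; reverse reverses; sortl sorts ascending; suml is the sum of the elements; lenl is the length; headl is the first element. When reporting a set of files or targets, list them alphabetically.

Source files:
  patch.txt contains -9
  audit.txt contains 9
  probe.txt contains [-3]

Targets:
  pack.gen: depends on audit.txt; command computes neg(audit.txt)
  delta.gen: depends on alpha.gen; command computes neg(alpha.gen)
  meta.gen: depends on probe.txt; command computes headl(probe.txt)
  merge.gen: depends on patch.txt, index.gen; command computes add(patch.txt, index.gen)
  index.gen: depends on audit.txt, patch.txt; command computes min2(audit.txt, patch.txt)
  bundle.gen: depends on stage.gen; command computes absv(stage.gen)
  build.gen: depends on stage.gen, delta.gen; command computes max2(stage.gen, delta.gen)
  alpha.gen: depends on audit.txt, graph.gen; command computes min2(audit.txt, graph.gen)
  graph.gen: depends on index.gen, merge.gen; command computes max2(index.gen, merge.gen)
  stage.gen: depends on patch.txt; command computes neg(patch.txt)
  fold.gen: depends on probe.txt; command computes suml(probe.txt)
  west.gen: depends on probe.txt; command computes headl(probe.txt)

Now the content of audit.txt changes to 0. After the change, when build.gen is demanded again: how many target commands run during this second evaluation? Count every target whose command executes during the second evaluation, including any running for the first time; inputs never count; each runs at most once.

First demand of the output computes:
  index.gen = min2(9, -9) = -9
  merge.gen = add(-9, -9) = -18
  graph.gen = max2(-9, -18) = -9
  alpha.gen = min2(9, -9) = -9
  delta.gen = neg(-9) = 9
  stage.gen = neg(-9) = 9
  build.gen = max2(9, 9) = 9

After the edit, cleaning proceeds:
  index.gen: a read changed (audit.txt 9->0) — executes, giving -9 — identical to its old value.
  merge.gen: dirty, but its reads are unchanged (patch.txt unchanged, index.gen unchanged); cached -18 stands.
  graph.gen: dirty, but its reads are unchanged (index.gen unchanged, merge.gen unchanged); cached -9 stands.
  alpha.gen: a read changed (audit.txt 9->0) — executes, giving -9 — identical to its old value.
  delta.gen: dirty, but its reads are unchanged (alpha.gen unchanged); cached 9 stands.
  build.gen: dirty, but its reads are unchanged (stage.gen unchanged, delta.gen unchanged); cached 9 stands.

Note where the cutoff bites: merge.gen is checked, finds nothing changed, and keeps its cache.

2 target commands run: alpha.gen, index.gen.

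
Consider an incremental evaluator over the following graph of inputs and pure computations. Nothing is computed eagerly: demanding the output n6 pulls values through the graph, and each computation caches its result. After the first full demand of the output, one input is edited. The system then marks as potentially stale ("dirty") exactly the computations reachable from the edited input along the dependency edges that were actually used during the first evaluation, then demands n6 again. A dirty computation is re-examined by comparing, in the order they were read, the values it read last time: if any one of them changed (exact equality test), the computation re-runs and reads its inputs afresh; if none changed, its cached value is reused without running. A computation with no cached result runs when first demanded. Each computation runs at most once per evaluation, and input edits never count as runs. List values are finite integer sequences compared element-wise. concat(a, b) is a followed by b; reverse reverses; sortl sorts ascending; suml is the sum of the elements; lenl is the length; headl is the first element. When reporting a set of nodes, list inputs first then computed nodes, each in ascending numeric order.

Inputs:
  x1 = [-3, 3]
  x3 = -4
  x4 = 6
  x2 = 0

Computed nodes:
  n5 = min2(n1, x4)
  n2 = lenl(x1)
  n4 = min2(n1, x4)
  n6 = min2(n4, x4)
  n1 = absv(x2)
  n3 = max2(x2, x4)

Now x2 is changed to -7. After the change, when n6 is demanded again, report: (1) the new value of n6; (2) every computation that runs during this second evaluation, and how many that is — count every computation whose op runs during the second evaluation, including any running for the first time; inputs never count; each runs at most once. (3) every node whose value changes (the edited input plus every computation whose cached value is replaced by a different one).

Initial pass — values computed on the first demand:
  n1 = absv(0) = 0
  n4 = min2(0, 6) = 0
  n6 = min2(0, 6) = 0

Second demand — change propagation:
  n1: re-runs because x2 0->-7; new result 7.
  n4: re-runs because n1 0->7; new result 6.
  n6: re-runs because n4 0->6; new result 6.

n6 now evaluates to 6.
Run set: n1, n4, n6 (3 run).
Changed values: x2, n1, n4, n6.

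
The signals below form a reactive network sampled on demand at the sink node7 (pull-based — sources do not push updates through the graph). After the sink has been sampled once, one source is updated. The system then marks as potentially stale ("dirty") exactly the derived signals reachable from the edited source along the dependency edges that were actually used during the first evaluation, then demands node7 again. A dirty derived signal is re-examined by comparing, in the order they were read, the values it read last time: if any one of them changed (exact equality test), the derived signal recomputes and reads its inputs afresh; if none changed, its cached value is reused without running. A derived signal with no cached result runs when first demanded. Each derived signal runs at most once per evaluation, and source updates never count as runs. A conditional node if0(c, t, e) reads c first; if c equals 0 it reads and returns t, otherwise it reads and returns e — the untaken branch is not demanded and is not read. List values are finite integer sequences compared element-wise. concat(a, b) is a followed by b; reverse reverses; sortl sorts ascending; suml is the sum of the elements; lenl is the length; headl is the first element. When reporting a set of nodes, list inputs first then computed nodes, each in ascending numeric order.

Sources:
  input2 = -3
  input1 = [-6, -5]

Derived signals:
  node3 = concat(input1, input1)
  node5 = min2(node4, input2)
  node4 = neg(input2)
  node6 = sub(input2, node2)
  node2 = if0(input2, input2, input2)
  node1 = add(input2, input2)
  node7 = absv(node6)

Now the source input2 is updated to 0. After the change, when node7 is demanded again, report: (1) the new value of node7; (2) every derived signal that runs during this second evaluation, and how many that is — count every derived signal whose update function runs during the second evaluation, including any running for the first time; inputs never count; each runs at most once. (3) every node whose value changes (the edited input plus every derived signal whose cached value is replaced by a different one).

Initial pass — values computed on the first demand:
  node2 = if0(input2=-3 -> else branch input2) = -3
  node6 = sub(-3, -3) = 0
  node7 = absv(0) = 0

Second demand — change propagation:
  node2: re-runs because input2 -3->0; input2 -3->0; new result 0.
  node6: re-runs because input2 -3->0; node2 -3->0; new result 0 (unchanged).
  node7: re-examined; everything it read last time is the same (node6 unchanged) — cache 0 kept, no run.

The important point: node6 recomputes to an identical value, and the output ends up unchanged.

node7 now evaluates to 0.
Run set: node2, node6 (2 run).
Changed values: input2, node2.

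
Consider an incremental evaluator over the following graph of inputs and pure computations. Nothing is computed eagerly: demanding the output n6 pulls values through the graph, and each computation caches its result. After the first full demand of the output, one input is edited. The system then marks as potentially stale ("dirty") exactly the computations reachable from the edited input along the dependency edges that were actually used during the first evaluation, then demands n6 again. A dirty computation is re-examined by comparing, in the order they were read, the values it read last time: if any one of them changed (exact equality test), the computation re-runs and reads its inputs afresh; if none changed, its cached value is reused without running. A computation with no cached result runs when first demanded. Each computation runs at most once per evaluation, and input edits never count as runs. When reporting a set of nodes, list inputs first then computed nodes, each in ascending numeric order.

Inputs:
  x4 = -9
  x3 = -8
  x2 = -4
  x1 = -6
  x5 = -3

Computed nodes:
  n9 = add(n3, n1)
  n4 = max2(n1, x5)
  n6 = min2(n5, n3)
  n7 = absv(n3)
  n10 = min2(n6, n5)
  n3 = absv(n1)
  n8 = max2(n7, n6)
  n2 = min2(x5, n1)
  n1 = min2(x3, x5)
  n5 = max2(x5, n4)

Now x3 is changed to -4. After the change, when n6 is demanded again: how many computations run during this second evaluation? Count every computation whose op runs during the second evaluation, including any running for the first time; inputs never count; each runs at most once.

Run set: n1, n3, n4, n6 (4 run).
The important point: at n5 every value read last time is unchanged, so the dirty flag clears without a run.

Initial pass — values computed on the first demand:
  n1 = min2(-8, -3) = -8
  n3 = absv(-8) = 8
  n4 = max2(-8, -3) = -3
  n5 = max2(-3, -3) = -3
  n6 = min2(-3, 8) = -3

Second demand — change propagation:
  n1: re-runs because x3 -8->-4; new result -4.
  n3: re-runs because n1 -8->-4; new result 4.
  n4: re-runs because n1 -8->-4; new result -3 (unchanged).
  n5: re-examined; everything it read last time is the same (x5 unchanged, n4 unchanged) — cache -3 kept, no run.
  n6: re-runs because n3 8->4; new result -3 (unchanged).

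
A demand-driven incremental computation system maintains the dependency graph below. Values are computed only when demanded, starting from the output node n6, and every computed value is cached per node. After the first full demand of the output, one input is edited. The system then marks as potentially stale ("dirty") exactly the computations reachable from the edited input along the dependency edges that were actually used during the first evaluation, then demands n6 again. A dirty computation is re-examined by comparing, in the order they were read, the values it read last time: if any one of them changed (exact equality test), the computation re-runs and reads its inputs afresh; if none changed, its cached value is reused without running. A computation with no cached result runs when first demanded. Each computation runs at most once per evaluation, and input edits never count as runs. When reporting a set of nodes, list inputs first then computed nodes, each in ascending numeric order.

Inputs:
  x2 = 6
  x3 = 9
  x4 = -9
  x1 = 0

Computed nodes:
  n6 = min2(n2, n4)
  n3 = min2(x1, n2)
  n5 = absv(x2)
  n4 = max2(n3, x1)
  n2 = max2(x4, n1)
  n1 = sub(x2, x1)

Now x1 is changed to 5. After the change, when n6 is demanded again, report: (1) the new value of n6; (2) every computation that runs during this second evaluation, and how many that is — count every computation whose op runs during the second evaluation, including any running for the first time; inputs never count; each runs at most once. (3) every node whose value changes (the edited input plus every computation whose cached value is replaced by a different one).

First evaluation (everything demanded from the output):
  n1 = sub(6, 0) = 6
  n2 = max2(-9, 6) = 6
  n3 = min2(0, 6) = 0
  n4 = max2(0, 0) = 0
  n6 = min2(6, 0) = 0

Propagation after the edit:
  n1: runs — x1 0->5; result 1.
  n2: runs — n1 6->1; result 1.
  n3: runs — x1 0->5; n2 6->1; result 1.
  n4: runs — n3 0->1; x1 0->5; result 5.
  n6: runs — n2 6->1; n4 0->5; result 1.

New value of n6: 1.
Computations that run: n1, n2, n3, n4, n6 — 5 in total.
Values that change: x1, n1, n2, n3, n4, n6.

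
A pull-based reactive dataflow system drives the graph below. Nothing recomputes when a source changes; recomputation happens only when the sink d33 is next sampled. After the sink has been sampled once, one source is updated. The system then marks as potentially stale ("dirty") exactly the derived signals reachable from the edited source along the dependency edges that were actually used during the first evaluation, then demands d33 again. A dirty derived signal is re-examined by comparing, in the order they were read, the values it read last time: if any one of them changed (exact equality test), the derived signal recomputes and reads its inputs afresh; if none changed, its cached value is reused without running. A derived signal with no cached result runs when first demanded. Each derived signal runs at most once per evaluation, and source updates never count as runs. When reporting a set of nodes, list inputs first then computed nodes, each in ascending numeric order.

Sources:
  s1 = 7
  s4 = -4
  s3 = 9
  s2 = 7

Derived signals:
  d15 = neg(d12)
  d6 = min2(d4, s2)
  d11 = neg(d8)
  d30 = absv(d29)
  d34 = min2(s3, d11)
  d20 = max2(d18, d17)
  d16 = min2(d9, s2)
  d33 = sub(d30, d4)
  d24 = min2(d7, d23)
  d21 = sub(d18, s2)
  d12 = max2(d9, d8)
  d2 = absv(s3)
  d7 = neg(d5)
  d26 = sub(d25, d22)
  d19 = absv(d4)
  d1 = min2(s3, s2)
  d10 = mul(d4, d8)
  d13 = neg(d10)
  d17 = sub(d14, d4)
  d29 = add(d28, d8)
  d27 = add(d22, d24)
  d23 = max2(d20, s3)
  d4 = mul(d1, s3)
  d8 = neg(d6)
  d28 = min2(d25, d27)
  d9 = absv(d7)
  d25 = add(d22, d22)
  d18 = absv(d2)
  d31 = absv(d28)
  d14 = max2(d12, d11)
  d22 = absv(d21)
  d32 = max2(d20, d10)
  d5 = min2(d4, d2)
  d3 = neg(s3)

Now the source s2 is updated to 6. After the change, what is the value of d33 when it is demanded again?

First evaluation (everything demanded from the output):
  d1 = min2(9, 7) = 7
  d2 = absv(9) = 9
  d4 = mul(7, 9) = 63
  d5 = min2(63, 9) = 9
  d6 = min2(63, 7) = 7
  d7 = neg(9) = -9
  d8 = neg(7) = -7
  d9 = absv(-9) = 9
  d11 = neg(-7) = 7
  d12 = max2(9, -7) = 9
  d14 = max2(9, 7) = 9
  d17 = sub(9, 63) = -54
  d18 = absv(9) = 9
  d20 = max2(9, -54) = 9
  d21 = sub(9, 7) = 2
  d22 = absv(2) = 2
  d23 = max2(9, 9) = 9
  d24 = min2(-9, 9) = -9
  d25 = add(2, 2) = 4
  d27 = add(2, -9) = -7
  d28 = min2(4, -7) = -7
  d29 = add(-7, -7) = -14
  d30 = absv(-14) = 14
  d33 = sub(14, 63) = -49

Propagation after the edit:
  d1: runs — s2 7->6; result 6.
  d4: runs — d1 7->6; result 54.
  d5: runs — d4 63->54; result 9 (same value as before).
  d6: runs — d4 63->54; s2 7->6; result 6.
  d7: checked — values it read are unchanged (d5 unchanged); reused cached -9 without running.
  d8: runs — d6 7->6; result -6.
  d9: checked — values it read are unchanged (d7 unchanged); reused cached 9 without running.
  d11: runs — d8 -7->-6; result 6.
  d12: runs — d8 -7->-6; result 9 (same value as before).
  d14: runs — d11 7->6; result 9 (same value as before).
  d17: runs — d4 63->54; result -45.
  d20: runs — d17 -54->-45; result 9 (same value as before).
  d21: runs — s2 7->6; result 3.
  d22: runs — d21 2->3; result 3.
  d23: checked — values it read are unchanged (d20 unchanged, s3 unchanged); reused cached 9 without running.
  d24: checked — values it read are unchanged (d7 unchanged, d23 unchanged); reused cached -9 without running.
  d25: runs — d22 2->3; d22 2->3; result 6.
  d27: runs — d22 2->3; result -6.
  d28: runs — d25 4->6; d27 -7->-6; result -6.
  d29: runs — d28 -7->-6; d8 -7->-6; result -12.
  d30: runs — d29 -14->-12; result 12.
  d33: runs — d30 14->12; d4 63->54; result -42.

Key observation: the cutoff stops propagation at d7 — its inputs' values are unchanged, so it reuses its cache.

New value of d33: -42.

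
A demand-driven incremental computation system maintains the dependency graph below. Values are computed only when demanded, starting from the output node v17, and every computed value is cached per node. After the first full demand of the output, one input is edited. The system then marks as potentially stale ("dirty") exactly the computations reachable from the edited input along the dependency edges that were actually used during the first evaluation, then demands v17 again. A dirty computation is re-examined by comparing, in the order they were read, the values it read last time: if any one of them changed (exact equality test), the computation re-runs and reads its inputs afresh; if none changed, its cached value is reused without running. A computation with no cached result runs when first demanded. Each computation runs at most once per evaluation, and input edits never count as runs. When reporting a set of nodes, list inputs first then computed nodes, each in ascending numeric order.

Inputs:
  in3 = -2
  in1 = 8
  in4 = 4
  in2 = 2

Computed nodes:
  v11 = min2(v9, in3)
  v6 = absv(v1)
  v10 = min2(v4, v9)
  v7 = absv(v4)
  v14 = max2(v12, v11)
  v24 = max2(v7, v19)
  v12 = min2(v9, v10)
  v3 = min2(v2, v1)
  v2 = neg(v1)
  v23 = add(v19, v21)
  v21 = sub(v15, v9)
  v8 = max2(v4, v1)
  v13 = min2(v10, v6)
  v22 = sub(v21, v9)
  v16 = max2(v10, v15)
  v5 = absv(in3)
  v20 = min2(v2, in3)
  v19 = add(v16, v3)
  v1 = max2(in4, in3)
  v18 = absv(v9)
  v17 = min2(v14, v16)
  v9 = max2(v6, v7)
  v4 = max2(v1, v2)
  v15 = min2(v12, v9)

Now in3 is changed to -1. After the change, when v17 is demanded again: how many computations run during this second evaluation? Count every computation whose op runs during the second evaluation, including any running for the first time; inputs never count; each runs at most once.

First evaluation (everything demanded from the output):
  v1 = max2(4, -2) = 4
  v2 = neg(4) = -4
  v4 = max2(4, -4) = 4
  v6 = absv(4) = 4
  v7 = absv(4) = 4
  v9 = max2(4, 4) = 4
  v10 = min2(4, 4) = 4
  v11 = min2(4, -2) = -2
  v12 = min2(4, 4) = 4
  v14 = max2(4, -2) = 4
  v15 = min2(4, 4) = 4
  v16 = max2(4, 4) = 4
  v17 = min2(4, 4) = 4

Propagation after the edit:
  v1: runs — in3 -2->-1; result 4 (same value as before).
  v2: checked — values it read are unchanged (v1 unchanged); reused cached -4 without running.
  v4: checked — values it read are unchanged (v1 unchanged, v2 unchanged); reused cached 4 without running.
  v6: checked — values it read are unchanged (v1 unchanged); reused cached 4 without running.
  v7: checked — values it read are unchanged (v4 unchanged); reused cached 4 without running.
  v9: checked — values it read are unchanged (v6 unchanged, v7 unchanged); reused cached 4 without running.
  v10: checked — values it read are unchanged (v4 unchanged, v9 unchanged); reused cached 4 without running.
  v11: runs — in3 -2->-1; result -1.
  v12: checked — values it read are unchanged (v9 unchanged, v10 unchanged); reused cached 4 without running.
  v14: runs — v11 -2->-1; result 4 (same value as before).
  v15: checked — values it read are unchanged (v12 unchanged, v9 unchanged); reused cached 4 without running.
  v16: checked — values it read are unchanged (v10 unchanged, v15 unchanged); reused cached 4 without running.
  v17: checked — values it read are unchanged (v14 unchanged, v16 unchanged); reused cached 4 without running.

Key observation: the cutoff stops propagation at v2 — its inputs' values are unchanged, so it reuses its cache.

Computations that run: v1, v11, v14 — 3 in total.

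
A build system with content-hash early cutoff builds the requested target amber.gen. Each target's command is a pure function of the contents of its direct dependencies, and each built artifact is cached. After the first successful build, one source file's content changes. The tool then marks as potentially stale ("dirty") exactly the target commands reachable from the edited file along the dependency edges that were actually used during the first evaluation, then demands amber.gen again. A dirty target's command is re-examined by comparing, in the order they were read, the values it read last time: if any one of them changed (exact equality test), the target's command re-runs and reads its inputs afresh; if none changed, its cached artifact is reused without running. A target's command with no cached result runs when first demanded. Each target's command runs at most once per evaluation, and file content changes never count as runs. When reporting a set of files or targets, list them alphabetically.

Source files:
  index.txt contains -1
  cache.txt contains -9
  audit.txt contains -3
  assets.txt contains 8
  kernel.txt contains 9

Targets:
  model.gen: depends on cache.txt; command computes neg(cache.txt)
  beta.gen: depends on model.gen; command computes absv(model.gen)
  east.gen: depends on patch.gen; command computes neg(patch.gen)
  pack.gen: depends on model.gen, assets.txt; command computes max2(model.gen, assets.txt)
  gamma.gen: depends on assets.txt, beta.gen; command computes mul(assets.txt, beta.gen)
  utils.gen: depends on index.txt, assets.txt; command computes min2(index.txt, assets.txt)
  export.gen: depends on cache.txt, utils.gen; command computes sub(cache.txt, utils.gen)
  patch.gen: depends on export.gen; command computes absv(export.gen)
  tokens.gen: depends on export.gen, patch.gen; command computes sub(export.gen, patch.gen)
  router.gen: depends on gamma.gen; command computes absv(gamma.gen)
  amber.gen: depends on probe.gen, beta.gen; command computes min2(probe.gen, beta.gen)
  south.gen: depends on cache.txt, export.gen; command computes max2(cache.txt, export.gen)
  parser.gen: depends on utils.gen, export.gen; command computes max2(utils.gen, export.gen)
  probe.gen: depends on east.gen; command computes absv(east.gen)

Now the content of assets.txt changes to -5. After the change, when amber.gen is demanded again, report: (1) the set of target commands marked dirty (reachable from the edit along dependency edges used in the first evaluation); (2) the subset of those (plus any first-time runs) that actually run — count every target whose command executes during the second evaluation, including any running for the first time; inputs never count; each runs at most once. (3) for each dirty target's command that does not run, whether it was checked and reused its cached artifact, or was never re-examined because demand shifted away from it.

Marked dirty: amber.gen, east.gen, export.gen, patch.gen, probe.gen, utils.gen.
Target commands that run: amber.gen, east.gen, export.gen, patch.gen, probe.gen, utils.gen — 6 in total.
Every dirty target's command ran.

First evaluation (everything demanded from the output):
  model.gen = neg(-9) = 9
  beta.gen = absv(9) = 9
  utils.gen = min2(-1, 8) = -1
  export.gen = sub(-9, -1) = -8
  patch.gen = absv(-8) = 8
  east.gen = neg(8) = -8
  probe.gen = absv(-8) = 8
  amber.gen = min2(8, 9) = 8

Propagation after the edit:
  utils.gen: runs — assets.txt 8->-5; result -5.
  export.gen: runs — utils.gen -1->-5; result -4.
  patch.gen: runs — export.gen -8->-4; result 4.
  east.gen: runs — patch.gen 8->4; result -4.
  probe.gen: runs — east.gen -8->-4; result 4.
  amber.gen: runs — probe.gen 8->4; result 4.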